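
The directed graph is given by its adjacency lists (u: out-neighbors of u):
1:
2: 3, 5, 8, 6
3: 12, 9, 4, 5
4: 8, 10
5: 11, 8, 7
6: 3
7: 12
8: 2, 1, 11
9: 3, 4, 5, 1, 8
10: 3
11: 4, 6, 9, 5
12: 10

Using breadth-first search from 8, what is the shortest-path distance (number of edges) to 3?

2

Level 0: 8
Level 1: 1, 2, 11
Level 2: 3, 4, 5, 6, 9
Level 3: 7, 10, 12
3 first appears at level 2.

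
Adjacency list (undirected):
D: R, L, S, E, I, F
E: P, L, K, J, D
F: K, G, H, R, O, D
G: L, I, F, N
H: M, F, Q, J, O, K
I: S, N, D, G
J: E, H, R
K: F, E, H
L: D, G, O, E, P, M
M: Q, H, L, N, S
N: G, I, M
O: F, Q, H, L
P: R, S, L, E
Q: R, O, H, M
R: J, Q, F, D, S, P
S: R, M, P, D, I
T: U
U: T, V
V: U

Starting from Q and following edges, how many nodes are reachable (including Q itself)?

BFS from Q visits: Q, R, O, H, M, J, F, D, S, P, L, K, N, E, G, I
Reachable nodes: 16 of 19 total.

16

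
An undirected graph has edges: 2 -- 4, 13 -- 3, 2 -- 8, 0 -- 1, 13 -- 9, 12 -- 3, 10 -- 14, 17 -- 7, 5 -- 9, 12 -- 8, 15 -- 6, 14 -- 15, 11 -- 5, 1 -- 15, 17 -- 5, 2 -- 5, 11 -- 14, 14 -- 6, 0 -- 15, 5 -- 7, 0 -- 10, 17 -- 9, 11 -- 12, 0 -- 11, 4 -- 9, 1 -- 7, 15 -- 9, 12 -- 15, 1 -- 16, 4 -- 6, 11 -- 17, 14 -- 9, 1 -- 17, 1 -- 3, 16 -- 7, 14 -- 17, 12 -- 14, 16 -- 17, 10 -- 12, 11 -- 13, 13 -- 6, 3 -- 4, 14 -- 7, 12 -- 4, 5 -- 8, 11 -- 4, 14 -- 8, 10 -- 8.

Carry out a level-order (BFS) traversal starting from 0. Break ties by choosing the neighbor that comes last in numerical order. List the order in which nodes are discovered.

0, 15, 11, 10, 1, 14, 12, 9, 6, 17, 13, 5, 4, 8, 16, 7, 3, 2

Visit 0; enqueue 15, 11, 10, 1 → queue [15, 11, 10, 1]
Visit 15; enqueue 14, 12, 9, 6 → queue [11, 10, 1, 14, 12, 9, 6]
Visit 11; enqueue 17, 13, 5, 4 → queue [10, 1, 14, 12, 9, 6, 17, 13, 5, 4]
Visit 10; enqueue 8 → queue [1, 14, 12, 9, 6, 17, 13, 5, 4, 8]
Visit 1; enqueue 16, 7, 3 → queue [14, 12, 9, 6, 17, 13, 5, 4, 8, 16, 7, 3]
Visit 14 → queue [12, 9, 6, 17, 13, 5, 4, 8, 16, 7, 3]
Visit 12 → queue [9, 6, 17, 13, 5, 4, 8, 16, 7, 3]
Visit 9 → queue [6, 17, 13, 5, 4, 8, 16, 7, 3]
Visit 6 → queue [17, 13, 5, 4, 8, 16, 7, 3]
Visit 17 → queue [13, 5, 4, 8, 16, 7, 3]
Visit 13 → queue [5, 4, 8, 16, 7, 3]
Visit 5; enqueue 2 → queue [4, 8, 16, 7, 3, 2]
Visit 4 → queue [8, 16, 7, 3, 2]
Visit 8 → queue [16, 7, 3, 2]
Visit 16 → queue [7, 3, 2]
Visit 7 → queue [3, 2]
Visit 3 → queue [2]
Visit 2 → queue []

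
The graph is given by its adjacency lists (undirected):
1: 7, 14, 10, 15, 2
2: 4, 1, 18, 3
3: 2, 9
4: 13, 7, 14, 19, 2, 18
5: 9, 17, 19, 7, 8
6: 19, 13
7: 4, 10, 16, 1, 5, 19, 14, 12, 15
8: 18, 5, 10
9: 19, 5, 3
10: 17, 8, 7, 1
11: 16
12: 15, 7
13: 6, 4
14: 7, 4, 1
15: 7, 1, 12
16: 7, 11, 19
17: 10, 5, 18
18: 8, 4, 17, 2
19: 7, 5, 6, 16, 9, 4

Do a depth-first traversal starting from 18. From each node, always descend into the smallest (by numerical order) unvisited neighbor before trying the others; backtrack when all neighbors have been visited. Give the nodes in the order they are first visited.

Visit 18
18 → 2
2 → 1
1 → 7
7 → 4
4 → 13
13 → 6
6 → 19
19 → 5
5 → 8
8 → 10
10 → 17
5 → 9
9 → 3
19 → 16
16 → 11
4 → 14
7 → 12
12 → 15

18 → 2 → 1 → 7 → 4 → 13 → 6 → 19 → 5 → 8 → 10 → 17 → 9 → 3 → 16 → 11 → 14 → 12 → 15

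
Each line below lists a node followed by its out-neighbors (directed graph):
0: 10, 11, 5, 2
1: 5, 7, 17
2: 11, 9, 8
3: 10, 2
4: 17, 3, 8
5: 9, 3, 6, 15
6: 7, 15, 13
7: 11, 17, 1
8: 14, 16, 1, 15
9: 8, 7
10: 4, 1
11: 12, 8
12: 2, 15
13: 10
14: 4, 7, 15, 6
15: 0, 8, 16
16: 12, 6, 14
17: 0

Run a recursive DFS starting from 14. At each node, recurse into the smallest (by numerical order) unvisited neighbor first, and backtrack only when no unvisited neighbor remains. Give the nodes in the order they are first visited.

Visit 14
14 → 4
4 → 3
3 → 2
2 → 8
8 → 1
1 → 5
5 → 6
6 → 7
7 → 11
11 → 12
12 → 15
15 → 0
0 → 10
15 → 16
7 → 17
6 → 13
5 → 9

14 → 4 → 3 → 2 → 8 → 1 → 5 → 6 → 7 → 11 → 12 → 15 → 0 → 10 → 16 → 17 → 13 → 9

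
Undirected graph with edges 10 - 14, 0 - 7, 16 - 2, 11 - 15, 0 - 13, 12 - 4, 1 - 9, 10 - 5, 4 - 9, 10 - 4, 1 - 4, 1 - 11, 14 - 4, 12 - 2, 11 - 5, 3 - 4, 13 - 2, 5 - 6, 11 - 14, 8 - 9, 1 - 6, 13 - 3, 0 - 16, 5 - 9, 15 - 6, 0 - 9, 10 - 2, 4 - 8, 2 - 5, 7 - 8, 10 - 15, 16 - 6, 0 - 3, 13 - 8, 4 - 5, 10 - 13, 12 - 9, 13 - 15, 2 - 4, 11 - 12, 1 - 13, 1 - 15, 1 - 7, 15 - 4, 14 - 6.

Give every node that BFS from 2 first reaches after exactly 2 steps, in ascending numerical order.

0, 1, 3, 6, 8, 9, 11, 14, 15

Level 0: 2
Level 1: 4, 5, 10, 12, 13, 16
Level 2: 0, 1, 3, 6, 8, 9, 11, 14, 15
Level 3: 7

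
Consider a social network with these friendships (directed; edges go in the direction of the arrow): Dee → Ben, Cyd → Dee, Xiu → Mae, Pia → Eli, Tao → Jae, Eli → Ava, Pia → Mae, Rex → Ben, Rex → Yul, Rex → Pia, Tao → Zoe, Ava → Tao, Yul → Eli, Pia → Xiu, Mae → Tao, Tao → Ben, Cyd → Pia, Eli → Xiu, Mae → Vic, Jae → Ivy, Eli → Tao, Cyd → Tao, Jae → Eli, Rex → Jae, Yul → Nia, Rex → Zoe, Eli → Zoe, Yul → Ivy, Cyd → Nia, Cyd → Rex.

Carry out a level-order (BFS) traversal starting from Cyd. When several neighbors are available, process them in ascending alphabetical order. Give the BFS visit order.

Cyd -> Dee -> Nia -> Pia -> Rex -> Tao -> Ben -> Eli -> Mae -> Xiu -> Jae -> Yul -> Zoe -> Ava -> Vic -> Ivy

Visit Cyd; enqueue Dee, Nia, Pia, Rex, Tao → queue [Dee, Nia, Pia, Rex, Tao]
Visit Dee; enqueue Ben → queue [Nia, Pia, Rex, Tao, Ben]
Visit Nia → queue [Pia, Rex, Tao, Ben]
Visit Pia; enqueue Eli, Mae, Xiu → queue [Rex, Tao, Ben, Eli, Mae, Xiu]
Visit Rex; enqueue Jae, Yul, Zoe → queue [Tao, Ben, Eli, Mae, Xiu, Jae, Yul, Zoe]
Visit Tao → queue [Ben, Eli, Mae, Xiu, Jae, Yul, Zoe]
Visit Ben → queue [Eli, Mae, Xiu, Jae, Yul, Zoe]
Visit Eli; enqueue Ava → queue [Mae, Xiu, Jae, Yul, Zoe, Ava]
Visit Mae; enqueue Vic → queue [Xiu, Jae, Yul, Zoe, Ava, Vic]
Visit Xiu → queue [Jae, Yul, Zoe, Ava, Vic]
Visit Jae; enqueue Ivy → queue [Yul, Zoe, Ava, Vic, Ivy]
Visit Yul → queue [Zoe, Ava, Vic, Ivy]
Visit Zoe → queue [Ava, Vic, Ivy]
Visit Ava → queue [Vic, Ivy]
Visit Vic → queue [Ivy]
Visit Ivy → queue []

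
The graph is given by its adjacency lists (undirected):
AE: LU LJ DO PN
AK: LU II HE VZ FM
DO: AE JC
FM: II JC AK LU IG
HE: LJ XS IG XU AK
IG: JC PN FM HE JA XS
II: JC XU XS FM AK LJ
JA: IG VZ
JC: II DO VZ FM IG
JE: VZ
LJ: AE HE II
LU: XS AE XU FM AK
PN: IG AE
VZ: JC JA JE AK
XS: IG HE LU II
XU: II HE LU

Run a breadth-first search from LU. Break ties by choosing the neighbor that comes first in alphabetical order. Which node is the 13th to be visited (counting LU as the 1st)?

Visit LU; enqueue AE, AK, FM, XS, XU → queue [AE, AK, FM, XS, XU]
Visit AE; enqueue DO, LJ, PN → queue [AK, FM, XS, XU, DO, LJ, PN]
Visit AK; enqueue HE, II, VZ → queue [FM, XS, XU, DO, LJ, PN, HE, II, VZ]
Visit FM; enqueue IG, JC → queue [XS, XU, DO, LJ, PN, HE, II, VZ, IG, JC]
Visit XS → queue [XU, DO, LJ, PN, HE, II, VZ, IG, JC]
Visit XU → queue [DO, LJ, PN, HE, II, VZ, IG, JC]
Visit DO → queue [LJ, PN, HE, II, VZ, IG, JC]
Visit LJ → queue [PN, HE, II, VZ, IG, JC]
Visit PN → queue [HE, II, VZ, IG, JC]
Visit HE → queue [II, VZ, IG, JC]
Visit II → queue [VZ, IG, JC]
Visit VZ; enqueue JA, JE → queue [IG, JC, JA, JE]
Visit IG → queue [JC, JA, JE]
Visit JC → queue [JA, JE]
Visit JA → queue [JE]
Visit JE → queue []

Visit order: LU, AE, AK, FM, XS, XU, DO, LJ, PN, HE, II, VZ, IG, JC, JA, JE

IG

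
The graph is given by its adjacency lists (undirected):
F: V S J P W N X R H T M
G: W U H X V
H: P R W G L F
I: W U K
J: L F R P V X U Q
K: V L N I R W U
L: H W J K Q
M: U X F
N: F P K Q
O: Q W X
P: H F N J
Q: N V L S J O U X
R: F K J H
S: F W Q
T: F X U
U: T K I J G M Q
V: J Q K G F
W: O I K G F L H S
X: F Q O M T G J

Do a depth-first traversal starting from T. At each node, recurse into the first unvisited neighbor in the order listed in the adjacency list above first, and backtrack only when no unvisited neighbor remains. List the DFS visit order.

T -> F -> V -> J -> L -> H -> P -> N -> K -> I -> W -> O -> Q -> S -> U -> G -> X -> M -> R

Visit T
T → F
F → V
V → J
J → L
L → H
H → P
P → N
N → K
K → I
I → W
W → O
O → Q
Q → S
Q → U
U → G
G → X
X → M
K → R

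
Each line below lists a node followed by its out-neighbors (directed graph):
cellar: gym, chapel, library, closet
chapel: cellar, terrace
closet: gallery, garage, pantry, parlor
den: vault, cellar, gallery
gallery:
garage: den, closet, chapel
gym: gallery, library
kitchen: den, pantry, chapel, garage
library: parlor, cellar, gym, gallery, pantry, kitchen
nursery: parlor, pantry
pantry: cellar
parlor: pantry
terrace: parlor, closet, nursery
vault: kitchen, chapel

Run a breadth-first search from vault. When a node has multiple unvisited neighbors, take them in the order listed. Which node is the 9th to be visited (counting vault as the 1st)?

gallery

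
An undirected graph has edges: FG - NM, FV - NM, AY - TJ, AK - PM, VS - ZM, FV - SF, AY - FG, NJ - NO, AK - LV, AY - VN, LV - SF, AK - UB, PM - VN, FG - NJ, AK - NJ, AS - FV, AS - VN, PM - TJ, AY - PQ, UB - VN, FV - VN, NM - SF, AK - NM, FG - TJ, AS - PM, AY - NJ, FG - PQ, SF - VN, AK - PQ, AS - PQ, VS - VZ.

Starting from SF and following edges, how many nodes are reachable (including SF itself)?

BFS from SF visits: SF, FV, LV, NM, VN, AS, AK, FG, AY, PM, UB, PQ, NJ, TJ, NO
Reachable nodes: 15 of 18 total.

15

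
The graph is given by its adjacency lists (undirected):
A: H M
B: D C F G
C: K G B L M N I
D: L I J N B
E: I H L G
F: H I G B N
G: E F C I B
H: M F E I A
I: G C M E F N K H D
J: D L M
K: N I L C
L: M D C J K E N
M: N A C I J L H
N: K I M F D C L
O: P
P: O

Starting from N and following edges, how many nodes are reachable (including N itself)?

BFS from N visits: N, K, I, M, F, D, C, L, G, E, H, A, J, B
Reachable nodes: 14 of 16 total.

14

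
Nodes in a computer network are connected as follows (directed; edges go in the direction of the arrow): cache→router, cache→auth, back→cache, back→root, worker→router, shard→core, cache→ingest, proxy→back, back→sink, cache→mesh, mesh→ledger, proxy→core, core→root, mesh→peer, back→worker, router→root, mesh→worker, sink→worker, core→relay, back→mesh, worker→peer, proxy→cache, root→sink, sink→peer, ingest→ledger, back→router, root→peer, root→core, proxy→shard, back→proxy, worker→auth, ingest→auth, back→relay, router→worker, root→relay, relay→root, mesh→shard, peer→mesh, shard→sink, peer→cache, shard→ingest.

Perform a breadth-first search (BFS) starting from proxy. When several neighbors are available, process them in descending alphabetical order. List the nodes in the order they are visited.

Visit proxy; enqueue shard, core, cache, back → queue [shard, core, cache, back]
Visit shard; enqueue sink, ingest → queue [core, cache, back, sink, ingest]
Visit core; enqueue root, relay → queue [cache, back, sink, ingest, root, relay]
Visit cache; enqueue router, mesh, auth → queue [back, sink, ingest, root, relay, router, mesh, auth]
Visit back; enqueue worker → queue [sink, ingest, root, relay, router, mesh, auth, worker]
Visit sink; enqueue peer → queue [ingest, root, relay, router, mesh, auth, worker, peer]
Visit ingest; enqueue ledger → queue [root, relay, router, mesh, auth, worker, peer, ledger]
Visit root → queue [relay, router, mesh, auth, worker, peer, ledger]
Visit relay → queue [router, mesh, auth, worker, peer, ledger]
Visit router → queue [mesh, auth, worker, peer, ledger]
Visit mesh → queue [auth, worker, peer, ledger]
Visit auth → queue [worker, peer, ledger]
Visit worker → queue [peer, ledger]
Visit peer → queue [ledger]
Visit ledger → queue []

proxy, shard, core, cache, back, sink, ingest, root, relay, router, mesh, auth, worker, peer, ledger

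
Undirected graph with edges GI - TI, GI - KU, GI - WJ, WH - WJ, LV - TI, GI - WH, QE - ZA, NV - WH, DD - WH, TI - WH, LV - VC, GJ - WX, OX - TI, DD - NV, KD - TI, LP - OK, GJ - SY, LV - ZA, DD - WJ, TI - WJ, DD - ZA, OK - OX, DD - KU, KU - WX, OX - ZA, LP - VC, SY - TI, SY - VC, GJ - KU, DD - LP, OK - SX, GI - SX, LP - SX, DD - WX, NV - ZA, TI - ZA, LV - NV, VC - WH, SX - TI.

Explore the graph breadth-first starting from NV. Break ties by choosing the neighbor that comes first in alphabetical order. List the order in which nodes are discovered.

Visit NV; enqueue DD, LV, WH, ZA → queue [DD, LV, WH, ZA]
Visit DD; enqueue KU, LP, WJ, WX → queue [LV, WH, ZA, KU, LP, WJ, WX]
Visit LV; enqueue TI, VC → queue [WH, ZA, KU, LP, WJ, WX, TI, VC]
Visit WH; enqueue GI → queue [ZA, KU, LP, WJ, WX, TI, VC, GI]
Visit ZA; enqueue OX, QE → queue [KU, LP, WJ, WX, TI, VC, GI, OX, QE]
Visit KU; enqueue GJ → queue [LP, WJ, WX, TI, VC, GI, OX, QE, GJ]
Visit LP; enqueue OK, SX → queue [WJ, WX, TI, VC, GI, OX, QE, GJ, OK, SX]
Visit WJ → queue [WX, TI, VC, GI, OX, QE, GJ, OK, SX]
Visit WX → queue [TI, VC, GI, OX, QE, GJ, OK, SX]
Visit TI; enqueue KD, SY → queue [VC, GI, OX, QE, GJ, OK, SX, KD, SY]
Visit VC → queue [GI, OX, QE, GJ, OK, SX, KD, SY]
Visit GI → queue [OX, QE, GJ, OK, SX, KD, SY]
Visit OX → queue [QE, GJ, OK, SX, KD, SY]
Visit QE → queue [GJ, OK, SX, KD, SY]
Visit GJ → queue [OK, SX, KD, SY]
Visit OK → queue [SX, KD, SY]
Visit SX → queue [KD, SY]
Visit KD → queue [SY]
Visit SY → queue []

NV -> DD -> LV -> WH -> ZA -> KU -> LP -> WJ -> WX -> TI -> VC -> GI -> OX -> QE -> GJ -> OK -> SX -> KD -> SY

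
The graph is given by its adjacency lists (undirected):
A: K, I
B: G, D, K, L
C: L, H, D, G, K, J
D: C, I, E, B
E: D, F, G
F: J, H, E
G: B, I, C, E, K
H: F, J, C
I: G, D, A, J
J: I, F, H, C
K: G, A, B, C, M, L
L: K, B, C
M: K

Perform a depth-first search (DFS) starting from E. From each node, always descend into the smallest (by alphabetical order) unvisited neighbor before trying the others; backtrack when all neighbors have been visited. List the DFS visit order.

E → D → B → G → C → H → F → J → I → A → K → L → M

Visit E
E → D
D → B
B → G
G → C
C → H
H → F
F → J
J → I
I → A
A → K
K → L
K → M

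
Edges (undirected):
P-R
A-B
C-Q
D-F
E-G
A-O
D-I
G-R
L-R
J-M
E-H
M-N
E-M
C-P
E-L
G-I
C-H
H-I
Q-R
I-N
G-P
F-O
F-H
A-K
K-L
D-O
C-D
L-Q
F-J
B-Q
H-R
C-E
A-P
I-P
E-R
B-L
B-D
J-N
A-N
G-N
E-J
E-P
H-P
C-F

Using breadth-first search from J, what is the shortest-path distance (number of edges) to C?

2

Level 0: J
Level 1: E, F, M, N
Level 2: A, C, D, G, H, I, L, O, P, R
Level 3: B, K, Q
C first appears at level 2.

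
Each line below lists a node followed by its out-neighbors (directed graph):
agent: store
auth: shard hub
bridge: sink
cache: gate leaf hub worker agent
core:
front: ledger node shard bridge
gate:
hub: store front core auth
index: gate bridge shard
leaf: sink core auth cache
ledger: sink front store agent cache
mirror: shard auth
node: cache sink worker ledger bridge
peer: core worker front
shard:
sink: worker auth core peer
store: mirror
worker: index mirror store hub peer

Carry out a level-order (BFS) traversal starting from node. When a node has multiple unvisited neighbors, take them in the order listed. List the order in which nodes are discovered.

Visit node; enqueue cache, sink, worker, ledger, bridge → queue [cache, sink, worker, ledger, bridge]
Visit cache; enqueue gate, leaf, hub, agent → queue [sink, worker, ledger, bridge, gate, leaf, hub, agent]
Visit sink; enqueue auth, core, peer → queue [worker, ledger, bridge, gate, leaf, hub, agent, auth, core, peer]
Visit worker; enqueue index, mirror, store → queue [ledger, bridge, gate, leaf, hub, agent, auth, core, peer, index, mirror, store]
Visit ledger; enqueue front → queue [bridge, gate, leaf, hub, agent, auth, core, peer, index, mirror, store, front]
Visit bridge → queue [gate, leaf, hub, agent, auth, core, peer, index, mirror, store, front]
Visit gate → queue [leaf, hub, agent, auth, core, peer, index, mirror, store, front]
Visit leaf → queue [hub, agent, auth, core, peer, index, mirror, store, front]
Visit hub → queue [agent, auth, core, peer, index, mirror, store, front]
Visit agent → queue [auth, core, peer, index, mirror, store, front]
Visit auth; enqueue shard → queue [core, peer, index, mirror, store, front, shard]
Visit core → queue [peer, index, mirror, store, front, shard]
Visit peer → queue [index, mirror, store, front, shard]
Visit index → queue [mirror, store, front, shard]
Visit mirror → queue [store, front, shard]
Visit store → queue [front, shard]
Visit front → queue [shard]
Visit shard → queue []

node → cache → sink → worker → ledger → bridge → gate → leaf → hub → agent → auth → core → peer → index → mirror → store → front → shard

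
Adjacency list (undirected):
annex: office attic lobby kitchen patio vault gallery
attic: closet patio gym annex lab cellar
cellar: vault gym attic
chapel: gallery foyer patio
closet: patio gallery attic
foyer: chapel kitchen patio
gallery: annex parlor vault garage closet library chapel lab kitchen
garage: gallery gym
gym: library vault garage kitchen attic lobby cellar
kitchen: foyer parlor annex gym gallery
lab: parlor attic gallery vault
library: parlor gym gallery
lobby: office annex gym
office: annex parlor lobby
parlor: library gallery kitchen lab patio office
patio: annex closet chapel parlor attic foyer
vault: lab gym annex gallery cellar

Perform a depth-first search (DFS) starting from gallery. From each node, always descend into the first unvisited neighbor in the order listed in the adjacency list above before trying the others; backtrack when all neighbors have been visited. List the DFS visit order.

Visit gallery
gallery → annex
annex → office
office → parlor
parlor → library
library → gym
gym → vault
vault → lab
lab → attic
attic → closet
closet → patio
patio → chapel
chapel → foyer
foyer → kitchen
attic → cellar
gym → garage
gym → lobby

gallery annex office parlor library gym vault lab attic closet patio chapel foyer kitchen cellar garage lobby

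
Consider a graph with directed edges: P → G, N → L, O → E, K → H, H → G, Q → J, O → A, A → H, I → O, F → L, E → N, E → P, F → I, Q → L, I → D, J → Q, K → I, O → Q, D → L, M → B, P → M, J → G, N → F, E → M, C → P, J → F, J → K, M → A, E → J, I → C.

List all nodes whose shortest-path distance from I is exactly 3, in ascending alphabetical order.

Level 0: I
Level 1: C, D, O
Level 2: A, E, L, P, Q
Level 3: G, H, J, M, N
Level 4: B, F, K

G, H, J, M, N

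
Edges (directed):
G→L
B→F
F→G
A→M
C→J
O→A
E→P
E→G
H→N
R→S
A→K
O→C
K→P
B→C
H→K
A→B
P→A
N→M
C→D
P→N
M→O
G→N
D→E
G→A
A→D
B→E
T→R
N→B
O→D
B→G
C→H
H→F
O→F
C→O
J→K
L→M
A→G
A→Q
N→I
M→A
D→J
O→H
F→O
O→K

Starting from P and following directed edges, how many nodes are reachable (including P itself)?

17

BFS from P visits: P, A, N, B, D, G, K, M, Q, I, C, E, F, J, L, O, H
Reachable nodes: 17 of 20 total.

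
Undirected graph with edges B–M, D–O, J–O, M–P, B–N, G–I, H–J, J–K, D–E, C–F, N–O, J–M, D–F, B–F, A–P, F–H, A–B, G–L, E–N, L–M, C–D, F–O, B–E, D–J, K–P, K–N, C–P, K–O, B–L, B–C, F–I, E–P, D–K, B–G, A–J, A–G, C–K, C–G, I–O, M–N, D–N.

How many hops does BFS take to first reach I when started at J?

Level 0: J
Level 1: A, D, H, K, M, O
Level 2: B, C, E, F, G, I, L, N, P
I first appears at level 2.

2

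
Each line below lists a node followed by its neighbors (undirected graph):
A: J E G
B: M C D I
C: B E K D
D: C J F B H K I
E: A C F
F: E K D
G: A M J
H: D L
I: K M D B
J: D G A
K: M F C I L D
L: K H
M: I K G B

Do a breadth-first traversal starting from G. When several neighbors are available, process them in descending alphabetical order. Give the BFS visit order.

G, M, J, A, K, I, B, D, E, L, F, C, H

Visit G; enqueue M, J, A → queue [M, J, A]
Visit M; enqueue K, I, B → queue [J, A, K, I, B]
Visit J; enqueue D → queue [A, K, I, B, D]
Visit A; enqueue E → queue [K, I, B, D, E]
Visit K; enqueue L, F, C → queue [I, B, D, E, L, F, C]
Visit I → queue [B, D, E, L, F, C]
Visit B → queue [D, E, L, F, C]
Visit D; enqueue H → queue [E, L, F, C, H]
Visit E → queue [L, F, C, H]
Visit L → queue [F, C, H]
Visit F → queue [C, H]
Visit C → queue [H]
Visit H → queue []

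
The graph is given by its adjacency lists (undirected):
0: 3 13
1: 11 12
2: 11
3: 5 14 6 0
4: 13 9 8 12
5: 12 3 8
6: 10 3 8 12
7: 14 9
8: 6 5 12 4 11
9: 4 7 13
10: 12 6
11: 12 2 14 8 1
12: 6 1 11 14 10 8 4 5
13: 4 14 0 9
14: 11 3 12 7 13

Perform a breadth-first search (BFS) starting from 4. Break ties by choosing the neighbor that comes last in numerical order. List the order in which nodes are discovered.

Visit 4; enqueue 13, 12, 9, 8 → queue [13, 12, 9, 8]
Visit 13; enqueue 14, 0 → queue [12, 9, 8, 14, 0]
Visit 12; enqueue 11, 10, 6, 5, 1 → queue [9, 8, 14, 0, 11, 10, 6, 5, 1]
Visit 9; enqueue 7 → queue [8, 14, 0, 11, 10, 6, 5, 1, 7]
Visit 8 → queue [14, 0, 11, 10, 6, 5, 1, 7]
Visit 14; enqueue 3 → queue [0, 11, 10, 6, 5, 1, 7, 3]
Visit 0 → queue [11, 10, 6, 5, 1, 7, 3]
Visit 11; enqueue 2 → queue [10, 6, 5, 1, 7, 3, 2]
Visit 10 → queue [6, 5, 1, 7, 3, 2]
Visit 6 → queue [5, 1, 7, 3, 2]
Visit 5 → queue [1, 7, 3, 2]
Visit 1 → queue [7, 3, 2]
Visit 7 → queue [3, 2]
Visit 3 → queue [2]
Visit 2 → queue []

4 13 12 9 8 14 0 11 10 6 5 1 7 3 2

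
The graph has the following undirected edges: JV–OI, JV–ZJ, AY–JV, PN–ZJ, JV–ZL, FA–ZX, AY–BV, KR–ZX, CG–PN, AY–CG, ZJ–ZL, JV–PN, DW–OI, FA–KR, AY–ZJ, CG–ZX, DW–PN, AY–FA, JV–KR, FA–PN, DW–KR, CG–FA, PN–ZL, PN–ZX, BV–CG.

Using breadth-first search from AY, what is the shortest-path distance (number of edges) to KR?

Level 0: AY
Level 1: BV, CG, FA, JV, ZJ
Level 2: KR, OI, PN, ZL, ZX
Level 3: DW
KR first appears at level 2.

2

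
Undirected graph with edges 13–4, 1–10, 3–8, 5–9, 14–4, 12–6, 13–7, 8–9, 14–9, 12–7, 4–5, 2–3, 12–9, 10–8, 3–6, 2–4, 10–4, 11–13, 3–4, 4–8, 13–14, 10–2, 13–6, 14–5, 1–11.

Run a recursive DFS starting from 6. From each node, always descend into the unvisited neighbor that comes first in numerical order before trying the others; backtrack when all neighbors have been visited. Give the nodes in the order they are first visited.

6 → 3 → 2 → 4 → 5 → 9 → 8 → 10 → 1 → 11 → 13 → 7 → 12 → 14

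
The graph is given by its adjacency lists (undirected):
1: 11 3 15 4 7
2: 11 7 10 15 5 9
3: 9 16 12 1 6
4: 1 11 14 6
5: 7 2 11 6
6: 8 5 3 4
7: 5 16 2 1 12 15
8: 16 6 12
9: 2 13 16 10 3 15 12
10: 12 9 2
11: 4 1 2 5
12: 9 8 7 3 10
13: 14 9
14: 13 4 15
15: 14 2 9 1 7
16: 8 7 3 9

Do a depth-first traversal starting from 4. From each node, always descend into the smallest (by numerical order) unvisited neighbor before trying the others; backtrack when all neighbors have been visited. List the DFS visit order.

4, 1, 3, 6, 5, 2, 7, 12, 8, 16, 9, 10, 13, 14, 15, 11

Visit 4
4 → 1
1 → 3
3 → 6
6 → 5
5 → 2
2 → 7
7 → 12
12 → 8
8 → 16
16 → 9
9 → 10
9 → 13
13 → 14
14 → 15
2 → 11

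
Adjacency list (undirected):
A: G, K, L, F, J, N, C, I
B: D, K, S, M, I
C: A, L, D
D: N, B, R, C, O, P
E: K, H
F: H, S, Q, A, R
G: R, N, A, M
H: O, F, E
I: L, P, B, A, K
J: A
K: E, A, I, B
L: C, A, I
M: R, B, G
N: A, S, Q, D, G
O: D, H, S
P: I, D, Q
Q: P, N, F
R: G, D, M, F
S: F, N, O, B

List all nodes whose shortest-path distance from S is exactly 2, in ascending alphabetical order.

Level 0: S
Level 1: B, F, N, O
Level 2: A, D, G, H, I, K, M, Q, R
Level 3: C, E, J, L, P

A, D, G, H, I, K, M, Q, R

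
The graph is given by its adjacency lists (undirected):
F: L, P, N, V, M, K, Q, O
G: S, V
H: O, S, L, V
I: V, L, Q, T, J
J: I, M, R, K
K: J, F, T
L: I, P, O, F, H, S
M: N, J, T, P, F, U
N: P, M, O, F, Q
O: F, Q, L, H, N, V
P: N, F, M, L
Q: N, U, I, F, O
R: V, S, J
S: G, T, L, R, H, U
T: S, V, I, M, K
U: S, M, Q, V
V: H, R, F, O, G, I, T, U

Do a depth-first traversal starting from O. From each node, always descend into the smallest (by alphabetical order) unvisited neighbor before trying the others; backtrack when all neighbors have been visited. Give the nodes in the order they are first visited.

O -> F -> K -> J -> I -> L -> H -> S -> G -> V -> R -> T -> M -> N -> P -> Q -> U

Visit O
O → F
F → K
K → J
J → I
I → L
L → H
H → S
S → G
G → V
V → R
V → T
T → M
M → N
N → P
N → Q
Q → U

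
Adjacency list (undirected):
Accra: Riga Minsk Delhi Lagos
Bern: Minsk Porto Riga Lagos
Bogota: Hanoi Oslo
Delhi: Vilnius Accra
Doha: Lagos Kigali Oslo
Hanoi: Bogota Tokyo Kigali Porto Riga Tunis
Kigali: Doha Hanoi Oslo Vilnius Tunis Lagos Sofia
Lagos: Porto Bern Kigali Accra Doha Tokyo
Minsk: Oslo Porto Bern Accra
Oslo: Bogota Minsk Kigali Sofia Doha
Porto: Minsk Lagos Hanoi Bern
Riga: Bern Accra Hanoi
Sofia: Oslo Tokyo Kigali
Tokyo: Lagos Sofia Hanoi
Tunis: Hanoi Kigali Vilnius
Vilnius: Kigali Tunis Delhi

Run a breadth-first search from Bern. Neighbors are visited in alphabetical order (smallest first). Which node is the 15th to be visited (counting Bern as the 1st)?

Visit Bern; enqueue Lagos, Minsk, Porto, Riga → queue [Lagos, Minsk, Porto, Riga]
Visit Lagos; enqueue Accra, Doha, Kigali, Tokyo → queue [Minsk, Porto, Riga, Accra, Doha, Kigali, Tokyo]
Visit Minsk; enqueue Oslo → queue [Porto, Riga, Accra, Doha, Kigali, Tokyo, Oslo]
Visit Porto; enqueue Hanoi → queue [Riga, Accra, Doha, Kigali, Tokyo, Oslo, Hanoi]
Visit Riga → queue [Accra, Doha, Kigali, Tokyo, Oslo, Hanoi]
Visit Accra; enqueue Delhi → queue [Doha, Kigali, Tokyo, Oslo, Hanoi, Delhi]
Visit Doha → queue [Kigali, Tokyo, Oslo, Hanoi, Delhi]
Visit Kigali; enqueue Sofia, Tunis, Vilnius → queue [Tokyo, Oslo, Hanoi, Delhi, Sofia, Tunis, Vilnius]
Visit Tokyo → queue [Oslo, Hanoi, Delhi, Sofia, Tunis, Vilnius]
Visit Oslo; enqueue Bogota → queue [Hanoi, Delhi, Sofia, Tunis, Vilnius, Bogota]
Visit Hanoi → queue [Delhi, Sofia, Tunis, Vilnius, Bogota]
Visit Delhi → queue [Sofia, Tunis, Vilnius, Bogota]
Visit Sofia → queue [Tunis, Vilnius, Bogota]
Visit Tunis → queue [Vilnius, Bogota]
Visit Vilnius → queue [Bogota]
Visit Bogota → queue []

Visit order: Bern, Lagos, Minsk, Porto, Riga, Accra, Doha, Kigali, Tokyo, Oslo, Hanoi, Delhi, Sofia, Tunis, Vilnius, Bogota

Vilnius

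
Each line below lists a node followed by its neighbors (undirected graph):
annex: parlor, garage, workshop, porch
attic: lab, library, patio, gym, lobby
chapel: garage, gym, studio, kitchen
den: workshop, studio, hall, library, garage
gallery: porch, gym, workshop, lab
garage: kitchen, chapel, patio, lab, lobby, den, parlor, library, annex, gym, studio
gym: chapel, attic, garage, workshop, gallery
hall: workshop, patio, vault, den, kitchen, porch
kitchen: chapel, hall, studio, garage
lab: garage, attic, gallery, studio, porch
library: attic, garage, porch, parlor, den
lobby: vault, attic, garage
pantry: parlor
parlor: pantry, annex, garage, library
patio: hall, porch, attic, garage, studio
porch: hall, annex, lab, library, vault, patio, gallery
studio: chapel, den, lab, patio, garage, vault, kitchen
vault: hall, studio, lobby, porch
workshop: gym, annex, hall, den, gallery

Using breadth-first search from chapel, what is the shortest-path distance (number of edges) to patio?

Level 0: chapel
Level 1: garage, gym, kitchen, studio
Level 2: annex, attic, den, gallery, hall, lab, library, lobby, parlor, patio, vault, workshop
Level 3: pantry, porch
patio first appears at level 2.

2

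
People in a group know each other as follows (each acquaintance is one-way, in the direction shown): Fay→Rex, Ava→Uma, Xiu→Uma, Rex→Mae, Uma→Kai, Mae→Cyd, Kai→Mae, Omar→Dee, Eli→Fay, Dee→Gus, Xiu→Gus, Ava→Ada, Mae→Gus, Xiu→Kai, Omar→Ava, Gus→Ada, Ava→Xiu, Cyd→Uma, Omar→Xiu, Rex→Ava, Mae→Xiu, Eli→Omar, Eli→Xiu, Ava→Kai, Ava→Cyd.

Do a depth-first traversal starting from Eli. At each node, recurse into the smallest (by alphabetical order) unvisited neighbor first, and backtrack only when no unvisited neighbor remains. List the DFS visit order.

Eli -> Fay -> Rex -> Ava -> Ada -> Cyd -> Uma -> Kai -> Mae -> Gus -> Xiu -> Omar -> Dee

Visit Eli
Eli → Fay
Fay → Rex
Rex → Ava
Ava → Ada
Ava → Cyd
Cyd → Uma
Uma → Kai
Kai → Mae
Mae → Gus
Mae → Xiu
Eli → Omar
Omar → Dee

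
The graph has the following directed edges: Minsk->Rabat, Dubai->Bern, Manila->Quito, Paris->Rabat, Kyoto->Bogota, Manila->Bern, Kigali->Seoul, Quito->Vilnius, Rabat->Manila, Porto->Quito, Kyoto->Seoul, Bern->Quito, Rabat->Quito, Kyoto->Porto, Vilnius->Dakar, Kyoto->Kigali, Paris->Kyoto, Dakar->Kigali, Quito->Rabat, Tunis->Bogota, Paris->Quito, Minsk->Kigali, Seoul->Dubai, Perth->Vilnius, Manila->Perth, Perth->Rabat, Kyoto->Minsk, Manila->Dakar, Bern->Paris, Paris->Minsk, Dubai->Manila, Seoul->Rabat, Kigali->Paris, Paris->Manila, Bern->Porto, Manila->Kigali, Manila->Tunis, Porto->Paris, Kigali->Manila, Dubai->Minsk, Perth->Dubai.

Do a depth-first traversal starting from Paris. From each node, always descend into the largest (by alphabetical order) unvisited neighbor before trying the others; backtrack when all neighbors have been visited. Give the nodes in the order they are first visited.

Paris -> Rabat -> Quito -> Vilnius -> Dakar -> Kigali -> Seoul -> Dubai -> Minsk -> Manila -> Tunis -> Bogota -> Perth -> Bern -> Porto -> Kyoto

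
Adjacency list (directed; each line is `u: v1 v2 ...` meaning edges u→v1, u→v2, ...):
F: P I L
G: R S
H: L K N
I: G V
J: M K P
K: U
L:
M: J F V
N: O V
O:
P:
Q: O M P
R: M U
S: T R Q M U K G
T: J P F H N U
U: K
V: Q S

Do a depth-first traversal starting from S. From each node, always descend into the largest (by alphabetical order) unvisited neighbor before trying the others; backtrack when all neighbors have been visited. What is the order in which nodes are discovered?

S, U, K, T, P, N, V, Q, O, M, J, F, L, I, G, R, H

Visit S
S → U
U → K
S → T
T → P
T → N
N → V
V → Q
Q → O
Q → M
M → J
M → F
F → L
F → I
I → G
G → R
T → H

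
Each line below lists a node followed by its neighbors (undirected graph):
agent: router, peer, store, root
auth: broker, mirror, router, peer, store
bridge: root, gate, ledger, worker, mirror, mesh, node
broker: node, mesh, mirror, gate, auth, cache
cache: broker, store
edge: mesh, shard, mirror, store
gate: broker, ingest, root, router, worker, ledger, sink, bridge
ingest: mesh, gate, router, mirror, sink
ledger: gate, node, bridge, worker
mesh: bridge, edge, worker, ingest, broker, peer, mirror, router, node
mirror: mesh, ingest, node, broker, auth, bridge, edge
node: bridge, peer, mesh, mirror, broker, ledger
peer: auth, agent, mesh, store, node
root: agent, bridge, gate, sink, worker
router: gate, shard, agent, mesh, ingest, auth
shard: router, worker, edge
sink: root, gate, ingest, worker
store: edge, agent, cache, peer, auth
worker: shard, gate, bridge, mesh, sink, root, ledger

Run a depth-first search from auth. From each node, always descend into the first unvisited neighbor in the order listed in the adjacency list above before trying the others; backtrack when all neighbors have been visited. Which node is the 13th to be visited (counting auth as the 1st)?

Visit auth
auth → broker
broker → node
node → bridge
bridge → root
root → agent
agent → router
router → gate
gate → ingest
ingest → mesh
mesh → edge
edge → shard
shard → worker
worker → sink
worker → ledger
edge → mirror
edge → store
store → cache
store → peer

Visit order: auth, broker, node, bridge, root, agent, router, gate, ingest, mesh, edge, shard, worker, sink, ledger, mirror, store, cache, peer

worker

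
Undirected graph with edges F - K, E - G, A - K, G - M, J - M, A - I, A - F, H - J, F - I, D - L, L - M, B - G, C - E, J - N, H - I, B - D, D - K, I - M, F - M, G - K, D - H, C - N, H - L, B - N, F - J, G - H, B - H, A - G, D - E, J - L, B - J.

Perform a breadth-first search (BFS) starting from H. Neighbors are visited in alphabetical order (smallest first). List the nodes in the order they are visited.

H, B, D, G, I, J, L, N, E, K, A, M, F, C

Visit H; enqueue B, D, G, I, J, L → queue [B, D, G, I, J, L]
Visit B; enqueue N → queue [D, G, I, J, L, N]
Visit D; enqueue E, K → queue [G, I, J, L, N, E, K]
Visit G; enqueue A, M → queue [I, J, L, N, E, K, A, M]
Visit I; enqueue F → queue [J, L, N, E, K, A, M, F]
Visit J → queue [L, N, E, K, A, M, F]
Visit L → queue [N, E, K, A, M, F]
Visit N; enqueue C → queue [E, K, A, M, F, C]
Visit E → queue [K, A, M, F, C]
Visit K → queue [A, M, F, C]
Visit A → queue [M, F, C]
Visit M → queue [F, C]
Visit F → queue [C]
Visit C → queue []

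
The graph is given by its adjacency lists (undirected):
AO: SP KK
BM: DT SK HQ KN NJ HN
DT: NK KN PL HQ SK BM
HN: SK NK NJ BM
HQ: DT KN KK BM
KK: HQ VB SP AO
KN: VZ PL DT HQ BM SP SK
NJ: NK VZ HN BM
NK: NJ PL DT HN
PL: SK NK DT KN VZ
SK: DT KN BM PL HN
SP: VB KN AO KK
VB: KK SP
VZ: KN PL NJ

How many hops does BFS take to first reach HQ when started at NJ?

Level 0: NJ
Level 1: BM, HN, NK, VZ
Level 2: DT, HQ, KN, PL, SK
Level 3: KK, SP
Level 4: AO, VB
HQ first appears at level 2.

2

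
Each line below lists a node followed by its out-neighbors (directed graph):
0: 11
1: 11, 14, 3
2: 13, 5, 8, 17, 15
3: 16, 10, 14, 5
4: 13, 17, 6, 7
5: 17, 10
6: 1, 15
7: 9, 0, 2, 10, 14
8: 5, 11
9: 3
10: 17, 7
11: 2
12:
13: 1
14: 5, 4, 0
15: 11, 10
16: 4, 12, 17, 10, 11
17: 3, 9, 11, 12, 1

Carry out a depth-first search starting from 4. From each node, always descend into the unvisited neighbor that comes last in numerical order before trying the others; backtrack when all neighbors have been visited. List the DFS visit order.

Visit 4
4 → 17
17 → 12
17 → 11
11 → 2
2 → 15
15 → 10
10 → 7
7 → 14
14 → 5
14 → 0
7 → 9
9 → 3
3 → 16
2 → 13
13 → 1
2 → 8
4 → 6

4, 17, 12, 11, 2, 15, 10, 7, 14, 5, 0, 9, 3, 16, 13, 1, 8, 6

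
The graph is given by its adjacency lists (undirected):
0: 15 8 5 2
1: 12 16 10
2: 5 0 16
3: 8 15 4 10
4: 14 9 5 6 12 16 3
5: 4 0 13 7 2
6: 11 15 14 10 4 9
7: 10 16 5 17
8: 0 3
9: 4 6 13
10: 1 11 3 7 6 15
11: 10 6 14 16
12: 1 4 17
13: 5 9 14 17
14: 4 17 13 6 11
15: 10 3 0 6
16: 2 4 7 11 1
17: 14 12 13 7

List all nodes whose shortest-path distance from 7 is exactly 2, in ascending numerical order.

Level 0: 7
Level 1: 5, 10, 16, 17
Level 2: 0, 1, 2, 3, 4, 6, 11, 12, 13, 14, 15
Level 3: 8, 9

0, 1, 2, 3, 4, 6, 11, 12, 13, 14, 15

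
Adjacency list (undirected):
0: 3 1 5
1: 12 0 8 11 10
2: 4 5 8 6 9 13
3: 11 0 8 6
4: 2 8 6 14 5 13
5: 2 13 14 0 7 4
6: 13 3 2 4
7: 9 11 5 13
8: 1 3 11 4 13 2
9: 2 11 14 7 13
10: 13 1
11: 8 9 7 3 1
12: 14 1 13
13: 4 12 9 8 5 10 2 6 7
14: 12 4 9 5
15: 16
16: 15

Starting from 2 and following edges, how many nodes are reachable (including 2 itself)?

BFS from 2 visits: 2, 4, 5, 8, 6, 9, 13, 14, 0, 7, 1, 3, 11, 12, 10
Reachable nodes: 15 of 17 total.

15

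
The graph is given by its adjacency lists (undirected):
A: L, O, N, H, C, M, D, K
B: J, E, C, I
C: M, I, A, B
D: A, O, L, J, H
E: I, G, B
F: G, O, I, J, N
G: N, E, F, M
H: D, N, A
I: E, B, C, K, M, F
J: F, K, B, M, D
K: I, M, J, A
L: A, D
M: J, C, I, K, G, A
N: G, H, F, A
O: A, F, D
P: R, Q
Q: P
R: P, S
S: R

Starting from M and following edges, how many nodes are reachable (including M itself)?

15

BFS from M visits: M, J, C, I, K, G, A, F, B, D, E, N, L, O, H
Reachable nodes: 15 of 19 total.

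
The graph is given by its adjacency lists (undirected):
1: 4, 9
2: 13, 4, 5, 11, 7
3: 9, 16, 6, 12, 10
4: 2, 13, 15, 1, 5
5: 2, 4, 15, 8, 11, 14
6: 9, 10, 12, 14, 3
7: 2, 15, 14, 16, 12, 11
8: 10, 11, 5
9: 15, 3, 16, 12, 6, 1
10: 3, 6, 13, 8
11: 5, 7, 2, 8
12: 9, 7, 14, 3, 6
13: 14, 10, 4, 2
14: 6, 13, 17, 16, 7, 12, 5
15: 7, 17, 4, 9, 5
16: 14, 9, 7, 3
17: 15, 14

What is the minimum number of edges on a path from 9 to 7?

Level 0: 9
Level 1: 1, 3, 6, 12, 15, 16
Level 2: 4, 5, 7, 10, 14, 17
Level 3: 2, 8, 11, 13
7 first appears at level 2.

2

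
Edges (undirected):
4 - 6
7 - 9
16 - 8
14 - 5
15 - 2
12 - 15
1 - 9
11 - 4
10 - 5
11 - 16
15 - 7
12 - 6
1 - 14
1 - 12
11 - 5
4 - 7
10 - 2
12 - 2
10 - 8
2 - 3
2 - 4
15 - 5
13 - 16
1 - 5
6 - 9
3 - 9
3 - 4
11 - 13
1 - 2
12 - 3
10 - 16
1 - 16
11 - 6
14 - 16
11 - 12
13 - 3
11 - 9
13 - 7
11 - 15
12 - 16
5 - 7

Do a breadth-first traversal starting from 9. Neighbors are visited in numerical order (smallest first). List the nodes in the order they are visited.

Visit 9; enqueue 1, 3, 6, 7, 11 → queue [1, 3, 6, 7, 11]
Visit 1; enqueue 2, 5, 12, 14, 16 → queue [3, 6, 7, 11, 2, 5, 12, 14, 16]
Visit 3; enqueue 4, 13 → queue [6, 7, 11, 2, 5, 12, 14, 16, 4, 13]
Visit 6 → queue [7, 11, 2, 5, 12, 14, 16, 4, 13]
Visit 7; enqueue 15 → queue [11, 2, 5, 12, 14, 16, 4, 13, 15]
Visit 11 → queue [2, 5, 12, 14, 16, 4, 13, 15]
Visit 2; enqueue 10 → queue [5, 12, 14, 16, 4, 13, 15, 10]
Visit 5 → queue [12, 14, 16, 4, 13, 15, 10]
Visit 12 → queue [14, 16, 4, 13, 15, 10]
Visit 14 → queue [16, 4, 13, 15, 10]
Visit 16; enqueue 8 → queue [4, 13, 15, 10, 8]
Visit 4 → queue [13, 15, 10, 8]
Visit 13 → queue [15, 10, 8]
Visit 15 → queue [10, 8]
Visit 10 → queue [8]
Visit 8 → queue []

9 → 1 → 3 → 6 → 7 → 11 → 2 → 5 → 12 → 14 → 16 → 4 → 13 → 15 → 10 → 8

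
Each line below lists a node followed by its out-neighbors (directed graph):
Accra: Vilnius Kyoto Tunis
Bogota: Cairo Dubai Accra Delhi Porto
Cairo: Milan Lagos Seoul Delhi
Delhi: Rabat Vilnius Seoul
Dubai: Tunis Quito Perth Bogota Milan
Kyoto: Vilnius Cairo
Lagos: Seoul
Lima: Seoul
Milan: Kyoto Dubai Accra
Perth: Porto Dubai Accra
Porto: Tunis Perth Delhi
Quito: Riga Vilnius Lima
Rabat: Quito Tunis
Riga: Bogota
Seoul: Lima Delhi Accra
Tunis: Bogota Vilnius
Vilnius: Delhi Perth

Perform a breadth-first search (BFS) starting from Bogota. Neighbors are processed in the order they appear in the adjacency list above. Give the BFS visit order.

Visit Bogota; enqueue Cairo, Dubai, Accra, Delhi, Porto → queue [Cairo, Dubai, Accra, Delhi, Porto]
Visit Cairo; enqueue Milan, Lagos, Seoul → queue [Dubai, Accra, Delhi, Porto, Milan, Lagos, Seoul]
Visit Dubai; enqueue Tunis, Quito, Perth → queue [Accra, Delhi, Porto, Milan, Lagos, Seoul, Tunis, Quito, Perth]
Visit Accra; enqueue Vilnius, Kyoto → queue [Delhi, Porto, Milan, Lagos, Seoul, Tunis, Quito, Perth, Vilnius, Kyoto]
Visit Delhi; enqueue Rabat → queue [Porto, Milan, Lagos, Seoul, Tunis, Quito, Perth, Vilnius, Kyoto, Rabat]
Visit Porto → queue [Milan, Lagos, Seoul, Tunis, Quito, Perth, Vilnius, Kyoto, Rabat]
Visit Milan → queue [Lagos, Seoul, Tunis, Quito, Perth, Vilnius, Kyoto, Rabat]
Visit Lagos → queue [Seoul, Tunis, Quito, Perth, Vilnius, Kyoto, Rabat]
Visit Seoul; enqueue Lima → queue [Tunis, Quito, Perth, Vilnius, Kyoto, Rabat, Lima]
Visit Tunis → queue [Quito, Perth, Vilnius, Kyoto, Rabat, Lima]
Visit Quito; enqueue Riga → queue [Perth, Vilnius, Kyoto, Rabat, Lima, Riga]
Visit Perth → queue [Vilnius, Kyoto, Rabat, Lima, Riga]
Visit Vilnius → queue [Kyoto, Rabat, Lima, Riga]
Visit Kyoto → queue [Rabat, Lima, Riga]
Visit Rabat → queue [Lima, Riga]
Visit Lima → queue [Riga]
Visit Riga → queue []

Bogota -> Cairo -> Dubai -> Accra -> Delhi -> Porto -> Milan -> Lagos -> Seoul -> Tunis -> Quito -> Perth -> Vilnius -> Kyoto -> Rabat -> Lima -> Riga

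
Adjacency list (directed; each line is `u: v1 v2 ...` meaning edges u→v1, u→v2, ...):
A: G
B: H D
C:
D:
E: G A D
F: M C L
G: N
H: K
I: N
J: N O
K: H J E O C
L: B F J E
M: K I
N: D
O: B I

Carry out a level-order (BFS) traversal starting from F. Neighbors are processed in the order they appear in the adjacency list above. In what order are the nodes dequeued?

Visit F; enqueue M, C, L → queue [M, C, L]
Visit M; enqueue K, I → queue [C, L, K, I]
Visit C → queue [L, K, I]
Visit L; enqueue B, J, E → queue [K, I, B, J, E]
Visit K; enqueue H, O → queue [I, B, J, E, H, O]
Visit I; enqueue N → queue [B, J, E, H, O, N]
Visit B; enqueue D → queue [J, E, H, O, N, D]
Visit J → queue [E, H, O, N, D]
Visit E; enqueue G, A → queue [H, O, N, D, G, A]
Visit H → queue [O, N, D, G, A]
Visit O → queue [N, D, G, A]
Visit N → queue [D, G, A]
Visit D → queue [G, A]
Visit G → queue [A]
Visit A → queue []

F M C L K I B J E H O N D G A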